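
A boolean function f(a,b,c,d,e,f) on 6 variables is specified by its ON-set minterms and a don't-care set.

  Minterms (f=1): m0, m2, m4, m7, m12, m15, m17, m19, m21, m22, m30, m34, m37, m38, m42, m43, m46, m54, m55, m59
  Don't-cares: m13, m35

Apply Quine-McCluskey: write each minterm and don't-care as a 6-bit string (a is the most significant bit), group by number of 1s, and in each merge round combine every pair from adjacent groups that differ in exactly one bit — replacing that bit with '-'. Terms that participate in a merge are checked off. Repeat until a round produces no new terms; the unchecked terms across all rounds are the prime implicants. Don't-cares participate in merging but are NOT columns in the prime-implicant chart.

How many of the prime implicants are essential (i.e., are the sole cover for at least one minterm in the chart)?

8

size-2^0 implicants → 000000(✓)  000010(✓)  000100(✓)  000111(✓)  001100(✓)  001101(✓)  001111(✓)  010001(✓)  010011(✓)  010101(✓)  010110(✓)  011110(✓)  100010(✓)  100011(✓)  100101  100110(✓)  101010(✓)  101011(✓)  101110(✓)  110110(✓)  110111(✓)  111011(✓)
size-2^1 implicants → -00010  -10110  00-100  00-111  000-00  0000-0  0011-1  00110-  01-110  010-01  0100-1  1-0110  1-1011  10-010(✓)  10-011(✓)  10-110(✓)  100-10(✓)  10001-(✓)  101-10(✓)  10101-(✓)  11011-
size-2^2 implicants → 10--10  10-01-
Unchecked terms (primes): -00010, -10110, 00-100, 00-111, 000-00, 0000-0, 0011-1, 00110-, 01-110, 010-01, 0100-1, 1-0110, 1-1011, 10--10, 10-01-, 100101, 11011-
Minterm coverage:
  m0 ⊆ 000-00,0000-0
  m2 ⊆ -00010,0000-0
  m4 ⊆ 00-100,000-00
  m7 ⊆ 00-111 [E]
  m12 ⊆ 00-100,00110-
  m15 ⊆ 00-111,0011-1
  m17 ⊆ 010-01,0100-1
  m19 ⊆ 0100-1 [E]
  m21 ⊆ 010-01 [E]
  m22 ⊆ -10110,01-110
  m30 ⊆ 01-110 [E]
  m34 ⊆ -00010,10--10,10-01-
  m37 ⊆ 100101 [E]
  m38 ⊆ 1-0110,10--10
  m42 ⊆ 10--10,10-01-
  m43 ⊆ 1-1011,10-01-
  m46 ⊆ 10--10 [E]
  m54 ⊆ -10110,1-0110,11011-
  m55 ⊆ 11011- [E]
  m59 ⊆ 1-1011 [E]
E = {00-111, 01-110, 010-01, 0100-1, 1-1011, 10--10, 100101, 11011-}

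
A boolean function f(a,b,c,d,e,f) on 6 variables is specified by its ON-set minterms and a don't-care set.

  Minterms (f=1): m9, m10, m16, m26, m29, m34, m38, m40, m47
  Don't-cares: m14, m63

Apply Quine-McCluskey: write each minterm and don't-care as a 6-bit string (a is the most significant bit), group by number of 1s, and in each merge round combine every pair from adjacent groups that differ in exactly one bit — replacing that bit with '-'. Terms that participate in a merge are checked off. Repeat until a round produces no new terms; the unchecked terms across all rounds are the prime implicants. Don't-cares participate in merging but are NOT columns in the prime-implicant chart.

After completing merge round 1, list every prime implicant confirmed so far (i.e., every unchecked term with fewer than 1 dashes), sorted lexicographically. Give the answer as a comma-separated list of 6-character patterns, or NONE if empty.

Round 0: 001001 001010✓ 001110✓ 010000 011010✓ 011101 100010✓ 100110✓ 101000 101111✓ 111111✓
Round 1: 0-1010 001-10 1-1111 100-10
PIs = {0-1010, 001-10, 001001, 010000, 011101, 1-1111, 100-10, 101000}

001001, 010000, 011101, 101000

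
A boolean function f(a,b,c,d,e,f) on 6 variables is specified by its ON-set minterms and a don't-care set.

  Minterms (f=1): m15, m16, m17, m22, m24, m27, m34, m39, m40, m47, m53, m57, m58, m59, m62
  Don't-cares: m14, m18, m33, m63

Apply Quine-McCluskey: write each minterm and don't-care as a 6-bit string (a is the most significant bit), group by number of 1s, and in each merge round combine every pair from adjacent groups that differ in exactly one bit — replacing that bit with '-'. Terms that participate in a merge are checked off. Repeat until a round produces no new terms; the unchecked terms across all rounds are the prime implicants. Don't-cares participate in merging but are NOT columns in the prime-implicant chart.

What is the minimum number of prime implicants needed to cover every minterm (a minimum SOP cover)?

size-2^0 implicants → 001110(✓)  001111(✓)  010000(✓)  010001(✓)  010010(✓)  010110(✓)  011000(✓)  011011(✓)  100001  100010  100111(✓)  101000  101111(✓)  110101  111001(✓)  111010(✓)  111011(✓)  111110(✓)  111111(✓)
size-2^1 implicants → -01111  -11011  00111-  01-000  010-10  0100-0  01000-  1-1111  10-111  111-10(✓)  111-11(✓)  1110-1  11101-(✓)  11111-(✓)
size-2^2 implicants → 111-1-
Unchecked terms (primes): -01111, -11011, 00111-, 01-000, 010-10, 0100-0, 01000-, 1-1111, 10-111, 100001, 100010, 101000, 110101, 111-1-, 1110-1
Minterm coverage:
  m15 ⊆ -01111,00111-
  m16 ⊆ 01-000,0100-0,01000-
  m17 ⊆ 01000- [E]
  m22 ⊆ 010-10 [E]
  m24 ⊆ 01-000 [E]
  m27 ⊆ -11011 [E]
  m34 ⊆ 100010 [E]
  m39 ⊆ 10-111 [E]
  m40 ⊆ 101000 [E]
  m47 ⊆ -01111,1-1111,10-111
  m53 ⊆ 110101 [E]
  m57 ⊆ 1110-1 [E]
  m58 ⊆ 111-1- [E]
  m59 ⊆ -11011,111-1-,1110-1
  m62 ⊆ 111-1- [E]
E = {-11011, 01-000, 010-10, 01000-, 10-111, 100010, 101000, 110101, 111-1-, 1110-1}
Petrick residual → -01111
Cover = b'cdef + bcd'ef + a'bd'e'f' + a'bc'ef' + a'bc'd'e' + ab'def + ab'c'd'ef' + ab'cd'e'f' + abc'de'f + abce + abcd'f  |cover|=11

11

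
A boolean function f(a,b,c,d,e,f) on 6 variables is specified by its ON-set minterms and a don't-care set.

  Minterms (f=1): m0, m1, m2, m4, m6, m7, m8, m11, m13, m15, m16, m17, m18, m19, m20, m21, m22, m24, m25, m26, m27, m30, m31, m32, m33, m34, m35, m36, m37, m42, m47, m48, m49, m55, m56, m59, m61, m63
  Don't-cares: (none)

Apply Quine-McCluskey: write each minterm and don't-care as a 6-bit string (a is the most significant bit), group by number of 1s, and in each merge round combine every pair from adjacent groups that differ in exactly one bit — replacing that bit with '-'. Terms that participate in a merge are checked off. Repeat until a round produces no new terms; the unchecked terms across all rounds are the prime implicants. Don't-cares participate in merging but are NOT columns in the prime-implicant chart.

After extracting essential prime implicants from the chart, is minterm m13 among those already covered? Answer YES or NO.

YES

size-2^0 implicants → 000000(✓)  000001(✓)  000010(✓)  000100(✓)  000110(✓)  000111(✓)  001000(✓)  001011(✓)  001101(✓)  001111(✓)  010000(✓)  010001(✓)  010010(✓)  010011(✓)  010100(✓)  010101(✓)  010110(✓)  011000(✓)  011001(✓)  011010(✓)  011011(✓)  011110(✓)  011111(✓)  100000(✓)  100001(✓)  100010(✓)  100011(✓)  100100(✓)  100101(✓)  101010(✓)  101111(✓)  110000(✓)  110001(✓)  110111(✓)  111000(✓)  111011(✓)  111101(✓)  111111(✓)
size-2^1 implicants → -00000(✓)  -00001(✓)  -00010(✓)  -00100(✓)  -01111(✓)  -10000(✓)  -10001(✓)  -11000(✓)  -11011(✓)  -11111(✓)  0-0000(✓)  0-0001(✓)  0-0010(✓)  0-0100(✓)  0-0110(✓)  0-1000(✓)  0-1011(✓)  0-1111(✓)  00-000(✓)  00-111  000-00(✓)  000-10(✓)  0000-0(✓)  00000-(✓)  0001-0(✓)  00011-  001-11(✓)  0011-1  01-000(✓)  01-001(✓)  01-010(✓)  01-011(✓)  01-110(✓)  010-00(✓)  010-01(✓)  010-10(✓)  0100-0(✓)  0100-1(✓)  01000-(✓)  01001-(✓)  0101-0(✓)  01010-(✓)  011-10(✓)  011-11(✓)  0110-0(✓)  0110-1(✓)  01100-(✓)  01101-(✓)  01111-(✓)  1-0000(✓)  1-0001(✓)  1-1111(✓)  10-010  100-00(✓)  100-01(✓)  1000-0(✓)  1000-1(✓)  10000-(✓)  10001-(✓)  10010-(✓)  11-000(✓)  11-111  11000-(✓)  111-11(✓)  1111-1
size-2^2 implicants → --0000(✓)  --0001(✓)  --1111  -00-00  -000-0  -0000-(✓)  -1-000  -1000-(✓)  -11-11  0--000  0-0-00(✓)  0-0-10(✓)  0-00-0(✓)  0-000-(✓)  0-01-0(✓)  0-1-11  000--0(✓)  01--10  01-0-0(✓)  01-0-1(✓)  01-00-(✓)  01-01-(✓)  010--0(✓)  010-0-  0100--(✓)  011-1-  0110--(✓)  1-000-(✓)  100-0-  1000--
size-2^3 implicants → --000-  0-0--0  01-0--
Unchecked terms (primes): --000-, --1111, -00-00, -000-0, -1-000, -11-11, 0--000, 0-0--0, 0-1-11, 00-111, 00011-, 0011-1, 01--10, 01-0--, 010-0-, 011-1-, 10-010, 100-0-, 1000--, 11-111, 1111-1
Minterm coverage:
  m0 ⊆ --000-,-00-00,-000-0,0--000,0-0--0
  m1 ⊆ --000- [E]
  m2 ⊆ -000-0,0-0--0
  m4 ⊆ -00-00,0-0--0
  m6 ⊆ 0-0--0,00011-
  m7 ⊆ 00-111,00011-
  m8 ⊆ 0--000 [E]
  m11 ⊆ 0-1-11 [E]
  m13 ⊆ 0011-1 [E]
  m15 ⊆ --1111,0-1-11,00-111,0011-1
  m16 ⊆ --000-,-1-000,0--000,0-0--0,01-0--,010-0-
  m17 ⊆ --000-,01-0--,010-0-
  m18 ⊆ 0-0--0,01--10,01-0--
  m19 ⊆ 01-0-- [E]
  m20 ⊆ 0-0--0,010-0-
  m21 ⊆ 010-0- [E]
  m22 ⊆ 0-0--0,01--10
  m24 ⊆ -1-000,0--000,01-0--
  m25 ⊆ 01-0-- [E]
  m26 ⊆ 01--10,01-0--,011-1-
  m27 ⊆ -11-11,0-1-11,01-0--,011-1-
  m30 ⊆ 01--10,011-1-
  m31 ⊆ --1111,-11-11,0-1-11,011-1-
  m32 ⊆ --000-,-00-00,-000-0,100-0-,1000--
  m33 ⊆ --000-,100-0-,1000--
  m34 ⊆ -000-0,10-010,1000--
  m35 ⊆ 1000-- [E]
  m36 ⊆ -00-00,100-0-
  m37 ⊆ 100-0- [E]
  m42 ⊆ 10-010 [E]
  m47 ⊆ --1111 [E]
  m48 ⊆ --000-,-1-000
  m49 ⊆ --000- [E]
  m55 ⊆ 11-111 [E]
  m56 ⊆ -1-000 [E]
  m59 ⊆ -11-11 [E]
  m61 ⊆ 1111-1 [E]
  m63 ⊆ --1111,-11-11,11-111,1111-1
E = {--000-, --1111, -1-000, -11-11, 0--000, 0-1-11, 0011-1, 01-0--, 010-0-, 10-010, 100-0-, 1000--, 11-111, 1111-1}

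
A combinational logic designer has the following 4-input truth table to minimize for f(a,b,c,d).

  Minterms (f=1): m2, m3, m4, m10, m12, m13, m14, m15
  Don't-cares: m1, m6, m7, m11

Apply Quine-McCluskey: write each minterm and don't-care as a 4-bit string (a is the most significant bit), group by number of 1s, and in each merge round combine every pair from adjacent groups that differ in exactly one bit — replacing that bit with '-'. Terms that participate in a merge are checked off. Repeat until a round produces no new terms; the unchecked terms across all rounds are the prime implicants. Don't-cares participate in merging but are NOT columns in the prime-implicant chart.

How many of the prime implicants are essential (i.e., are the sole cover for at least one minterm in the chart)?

Round 0: 0001✓ 0010✓ 0011✓ 0100✓ 0110✓ 0111✓ 1010✓ 1011✓ 1100✓ 1101✓ 1110✓ 1111✓
Round 1: -010✓ -011✓ -100✓ -110✓ -111✓ 0-10✓ 0-11✓ 00-1 001-✓ 01-0✓ 011-✓ 1-10✓ 1-11✓ 101-✓ 11-0✓ 11-1✓ 110-✓ 111-✓
Round 2: --10✓ --11✓ -01-✓ -1-0 -11-✓ 0-1-✓ 1-1-✓ 11--
Round 3: --1-
PIs = {--1-, -1-0, 00-1, 11--}
Coverage chart:
  m2: --1- ←essential
  m3: --1-,00-1
  m4: -1-0 ←essential
  m10: --1- ←essential
  m12: -1-0,11--
  m13: 11-- ←essential
  m14: --1-,-1-0,11--
  m15: --1-,11--
Essential: --1-, -1-0, 11--

3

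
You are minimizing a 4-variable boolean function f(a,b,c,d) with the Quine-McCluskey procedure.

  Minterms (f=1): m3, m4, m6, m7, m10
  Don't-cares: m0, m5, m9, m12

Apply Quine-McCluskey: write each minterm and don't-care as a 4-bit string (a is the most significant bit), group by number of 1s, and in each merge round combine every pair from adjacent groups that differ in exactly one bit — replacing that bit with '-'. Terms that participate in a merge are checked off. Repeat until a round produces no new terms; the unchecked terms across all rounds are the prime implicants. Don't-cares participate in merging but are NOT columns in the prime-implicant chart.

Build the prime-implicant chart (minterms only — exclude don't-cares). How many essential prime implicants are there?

size-2^0 implicants → 0000(✓)  0011(✓)  0100(✓)  0101(✓)  0110(✓)  0111(✓)  1001  1010  1100(✓)
size-2^1 implicants → -100  0-00  0-11  01-0(✓)  01-1(✓)  010-(✓)  011-(✓)
size-2^2 implicants → 01--
Unchecked terms (primes): -100, 0-00, 0-11, 01--, 1001, 1010
Minterm coverage:
  m3 ⊆ 0-11 [E]
  m4 ⊆ -100,0-00,01--
  m6 ⊆ 01-- [E]
  m7 ⊆ 0-11,01--
  m10 ⊆ 1010 [E]
E = {0-11, 01--, 1010}

3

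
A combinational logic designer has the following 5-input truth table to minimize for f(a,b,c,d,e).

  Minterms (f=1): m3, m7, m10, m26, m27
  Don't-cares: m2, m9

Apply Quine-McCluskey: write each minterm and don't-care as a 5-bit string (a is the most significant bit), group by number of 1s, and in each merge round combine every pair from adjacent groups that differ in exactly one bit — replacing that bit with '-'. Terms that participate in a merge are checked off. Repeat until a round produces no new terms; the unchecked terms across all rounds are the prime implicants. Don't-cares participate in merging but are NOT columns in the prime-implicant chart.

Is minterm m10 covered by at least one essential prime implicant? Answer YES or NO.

Round 0: 00010✓ 00011✓ 00111✓ 01001 01010✓ 11010✓ 11011✓
Round 1: -1010 0-010 00-11 0001- 1101-
PIs = {-1010, 0-010, 00-11, 0001-, 01001, 1101-}
Coverage chart:
  m3: 00-11,0001-
  m7: 00-11 ←essential
  m10: -1010,0-010
  m26: -1010,1101-
  m27: 1101- ←essential
Essential: 00-11, 1101-

NO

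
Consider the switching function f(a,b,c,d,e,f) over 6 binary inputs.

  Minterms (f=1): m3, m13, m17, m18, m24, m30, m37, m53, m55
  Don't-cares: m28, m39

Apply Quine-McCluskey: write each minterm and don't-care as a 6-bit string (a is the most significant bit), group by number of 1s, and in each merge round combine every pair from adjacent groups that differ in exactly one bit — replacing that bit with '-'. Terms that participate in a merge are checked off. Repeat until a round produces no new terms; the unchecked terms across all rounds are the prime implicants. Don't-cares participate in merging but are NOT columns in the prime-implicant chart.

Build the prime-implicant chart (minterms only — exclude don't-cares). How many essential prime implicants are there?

Round 0: 000011 001101 010001 010010 011000✓ 011100✓ 011110✓ 100101✓ 100111✓ 110101✓ 110111✓
Round 1: 011-00 0111-0 1-0101✓ 1-0111✓ 1001-1✓ 1101-1✓
Round 2: 1-01-1
PIs = {000011, 001101, 010001, 010010, 011-00, 0111-0, 1-01-1}
Coverage chart:
  m3: 000011 ←essential
  m13: 001101 ←essential
  m17: 010001 ←essential
  m18: 010010 ←essential
  m24: 011-00 ←essential
  m30: 0111-0 ←essential
  m37: 1-01-1 ←essential
  m53: 1-01-1 ←essential
  m55: 1-01-1 ←essential
Essential: 000011, 001101, 010001, 010010, 011-00, 0111-0, 1-01-1

7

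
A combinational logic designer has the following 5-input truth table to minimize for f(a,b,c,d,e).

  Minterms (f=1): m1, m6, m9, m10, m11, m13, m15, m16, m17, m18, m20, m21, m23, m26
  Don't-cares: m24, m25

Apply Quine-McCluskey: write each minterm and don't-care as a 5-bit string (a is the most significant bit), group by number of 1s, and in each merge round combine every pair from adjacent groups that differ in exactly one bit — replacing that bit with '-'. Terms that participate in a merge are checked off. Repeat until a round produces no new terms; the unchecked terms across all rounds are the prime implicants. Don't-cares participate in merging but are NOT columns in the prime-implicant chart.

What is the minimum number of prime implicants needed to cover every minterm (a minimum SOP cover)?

Round 0: 00001✓ 00110 01001✓ 01010✓ 01011✓ 01101✓ 01111✓ 10000✓ 10001✓ 10010✓ 10100✓ 10101✓ 10111✓ 11000✓ 11001✓ 11010✓
Round 1: -0001✓ -1001✓ -1010 0-001✓ 01-01✓ 01-11✓ 010-1✓ 0101- 011-1✓ 1-000✓ 1-001✓ 1-010✓ 10-00✓ 10-01✓ 100-0✓ 1000-✓ 101-1 1010-✓ 110-0✓ 1100-✓
Round 2: --001 01--1 1-0-0 1-00- 10-0-
PIs = {--001, -1010, 00110, 01--1, 0101-, 1-0-0, 1-00-, 10-0-, 101-1}
Coverage chart:
  m1: --001 ←essential
  m6: 00110 ←essential
  m9: --001,01--1
  m10: -1010,0101-
  m11: 01--1,0101-
  m13: 01--1 ←essential
  m15: 01--1 ←essential
  m16: 1-0-0,1-00-,10-0-
  m17: --001,1-00-,10-0-
  m18: 1-0-0 ←essential
  m20: 10-0- ←essential
  m21: 10-0-,101-1
  m23: 101-1 ←essential
  m26: -1010,1-0-0
Essential: --001, 00110, 01--1, 1-0-0, 10-0-, 101-1
Petrick residual → -1010
Min cover (7 terms): c'd'e + bc'de' + a'b'cde' + a'be + ac'e' + ab'd' + ab'ce

7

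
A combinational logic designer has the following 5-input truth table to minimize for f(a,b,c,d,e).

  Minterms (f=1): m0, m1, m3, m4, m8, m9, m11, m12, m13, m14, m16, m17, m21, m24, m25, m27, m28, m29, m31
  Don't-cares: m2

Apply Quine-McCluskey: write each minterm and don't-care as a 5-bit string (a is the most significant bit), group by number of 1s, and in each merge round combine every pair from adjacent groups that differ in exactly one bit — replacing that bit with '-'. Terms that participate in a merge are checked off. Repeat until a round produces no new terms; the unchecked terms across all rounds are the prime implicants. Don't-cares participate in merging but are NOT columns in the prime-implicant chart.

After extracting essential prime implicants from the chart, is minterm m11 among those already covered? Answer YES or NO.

NO

[col 0] 00000*, 00001*, 00010*, 00011*, 00100*, 01000*, 01001*, 01011*, 01100*, 01101*, 01110*, 10000*, 10001*, 10101*, 11000*, 11001*, 11011*, 11100*, 11101*, 11111*
[col 1] -0000*, -0001*, -1000*, -1001*, -1011*, -1100*, -1101*, 0-000*, 0-001*, 0-011*, 0-100*, 00-00*, 000-0*, 000-1*, 0000-*, 0001-*, 01-00*, 01-01*, 010-1*, 0100-*, 011-0, 0110-*, 1-000*, 1-001*, 1-101*, 10-01*, 1000-*, 11-00*, 11-01*, 11-11*, 110-1*, 1100-*, 111-1*, 1110-*
[col 2] --000*, --001*, -000-*, -1-00*, -1-01*, -10-1, -100-*, -110-*, 0--00, 0-0-1, 0-00-*, 000--, 01-0-*, 1--01, 1-00-*, 11--1, 11-0-*
[col 3] --00-, -1-0-
Prime implicants: --00-, -1-0-, -10-1, 0--00, 0-0-1, 000--, 011-0, 1--01, 11--1
PI chart (minterm → PIs covering it):
  0 | --00-,0--00,000--
  1 | --00-,0-0-1,000--
  3 | 0-0-1,000--
  4 | 0--00  (sole → essential)
  8 | --00-,-1-0-,0--00
  9 | --00-,-1-0-,-10-1,0-0-1
  11 | -10-1,0-0-1
  12 | -1-0-,0--00,011-0
  13 | -1-0-  (sole → essential)
  14 | 011-0  (sole → essential)
  16 | --00-  (sole → essential)
  17 | --00-,1--01
  21 | 1--01  (sole → essential)
  24 | --00-,-1-0-
  25 | --00-,-1-0-,-10-1,1--01,11--1
  27 | -10-1,11--1
  28 | -1-0-  (sole → essential)
  29 | -1-0-,1--01,11--1
  31 | 11--1  (sole → essential)
Essential prime implicants: --00-, -1-0-, 0--00, 011-0, 1--01, 11--1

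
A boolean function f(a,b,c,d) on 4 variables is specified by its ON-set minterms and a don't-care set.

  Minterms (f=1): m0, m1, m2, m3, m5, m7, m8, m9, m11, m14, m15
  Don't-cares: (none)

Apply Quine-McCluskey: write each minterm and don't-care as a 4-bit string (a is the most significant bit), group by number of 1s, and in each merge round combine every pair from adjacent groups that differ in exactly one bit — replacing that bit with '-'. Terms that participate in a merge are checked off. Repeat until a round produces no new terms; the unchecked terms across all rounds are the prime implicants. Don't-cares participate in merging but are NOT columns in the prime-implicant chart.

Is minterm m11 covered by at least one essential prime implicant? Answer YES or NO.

NO

size-2^0 implicants → 0000(✓)  0001(✓)  0010(✓)  0011(✓)  0101(✓)  0111(✓)  1000(✓)  1001(✓)  1011(✓)  1110(✓)  1111(✓)
size-2^1 implicants → -000(✓)  -001(✓)  -011(✓)  -111(✓)  0-01(✓)  0-11(✓)  00-0(✓)  00-1(✓)  000-(✓)  001-(✓)  01-1(✓)  1-11(✓)  10-1(✓)  100-(✓)  111-
size-2^2 implicants → --11  -0-1  -00-  0--1  00--
Unchecked terms (primes): --11, -0-1, -00-, 0--1, 00--, 111-
Minterm coverage:
  m0 ⊆ -00-,00--
  m1 ⊆ -0-1,-00-,0--1,00--
  m2 ⊆ 00-- [E]
  m3 ⊆ --11,-0-1,0--1,00--
  m5 ⊆ 0--1 [E]
  m7 ⊆ --11,0--1
  m8 ⊆ -00- [E]
  m9 ⊆ -0-1,-00-
  m11 ⊆ --11,-0-1
  m14 ⊆ 111- [E]
  m15 ⊆ --11,111-
E = {-00-, 0--1, 00--, 111-}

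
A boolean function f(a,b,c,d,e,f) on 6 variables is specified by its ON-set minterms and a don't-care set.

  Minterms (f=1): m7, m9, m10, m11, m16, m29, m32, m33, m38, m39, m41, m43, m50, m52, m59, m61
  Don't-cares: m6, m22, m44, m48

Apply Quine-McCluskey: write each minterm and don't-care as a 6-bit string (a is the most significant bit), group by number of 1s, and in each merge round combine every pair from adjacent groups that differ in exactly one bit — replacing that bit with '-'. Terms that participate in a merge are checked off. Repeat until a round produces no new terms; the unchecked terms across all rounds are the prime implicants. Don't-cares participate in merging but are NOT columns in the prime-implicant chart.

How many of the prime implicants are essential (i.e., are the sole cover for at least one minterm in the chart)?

size-2^0 implicants → 000110(✓)  000111(✓)  001001(✓)  001010(✓)  001011(✓)  010000(✓)  010110(✓)  011101(✓)  100000(✓)  100001(✓)  100110(✓)  100111(✓)  101001(✓)  101011(✓)  101100  110000(✓)  110010(✓)  110100(✓)  111011(✓)  111101(✓)
size-2^1 implicants → -00110(✓)  -00111(✓)  -01001(✓)  -01011(✓)  -10000  -11101  0-0110  00011-(✓)  0010-1(✓)  00101-  1-0000  1-1011  10-001  10000-  10011-(✓)  1010-1(✓)  110-00  1100-0
size-2^2 implicants → -0011-  -010-1
Unchecked terms (primes): -0011-, -010-1, -10000, -11101, 0-0110, 00101-, 1-0000, 1-1011, 10-001, 10000-, 101100, 110-00, 1100-0
Minterm coverage:
  m7 ⊆ -0011- [E]
  m9 ⊆ -010-1 [E]
  m10 ⊆ 00101- [E]
  m11 ⊆ -010-1,00101-
  m16 ⊆ -10000 [E]
  m29 ⊆ -11101 [E]
  m32 ⊆ 1-0000,10000-
  m33 ⊆ 10-001,10000-
  m38 ⊆ -0011- [E]
  m39 ⊆ -0011- [E]
  m41 ⊆ -010-1,10-001
  m43 ⊆ -010-1,1-1011
  m50 ⊆ 1100-0 [E]
  m52 ⊆ 110-00 [E]
  m59 ⊆ 1-1011 [E]
  m61 ⊆ -11101 [E]
E = {-0011-, -010-1, -10000, -11101, 00101-, 1-1011, 110-00, 1100-0}

8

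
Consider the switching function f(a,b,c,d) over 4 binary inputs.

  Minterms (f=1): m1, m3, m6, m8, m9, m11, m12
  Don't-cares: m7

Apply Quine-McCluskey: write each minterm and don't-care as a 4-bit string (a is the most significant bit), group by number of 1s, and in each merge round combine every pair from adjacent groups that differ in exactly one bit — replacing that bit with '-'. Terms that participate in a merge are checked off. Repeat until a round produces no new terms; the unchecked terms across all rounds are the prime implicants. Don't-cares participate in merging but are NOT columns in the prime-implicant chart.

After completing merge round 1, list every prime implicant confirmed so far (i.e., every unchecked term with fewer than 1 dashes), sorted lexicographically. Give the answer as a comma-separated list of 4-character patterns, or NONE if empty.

size-2^0 implicants → 0001(✓)  0011(✓)  0110(✓)  0111(✓)  1000(✓)  1001(✓)  1011(✓)  1100(✓)
size-2^1 implicants → -001(✓)  -011(✓)  0-11  00-1(✓)  011-  1-00  10-1(✓)  100-
size-2^2 implicants → -0-1
Unchecked terms (primes): -0-1, 0-11, 011-, 1-00, 100-

NONE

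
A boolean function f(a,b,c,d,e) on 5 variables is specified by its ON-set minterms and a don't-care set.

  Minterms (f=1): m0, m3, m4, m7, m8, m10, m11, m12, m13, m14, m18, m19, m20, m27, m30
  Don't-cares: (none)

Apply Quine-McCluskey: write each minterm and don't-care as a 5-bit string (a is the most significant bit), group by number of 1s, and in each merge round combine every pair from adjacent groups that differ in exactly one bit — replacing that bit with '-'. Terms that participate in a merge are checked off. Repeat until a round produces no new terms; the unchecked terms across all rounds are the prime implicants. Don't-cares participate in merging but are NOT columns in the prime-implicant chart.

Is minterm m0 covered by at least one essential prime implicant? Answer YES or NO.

[col 0] 00000*, 00011*, 00100*, 00111*, 01000*, 01010*, 01011*, 01100*, 01101*, 01110*, 10010*, 10011*, 10100*, 11011*, 11110*
[col 1] -0011*, -0100, -1011*, -1110, 0-000*, 0-011*, 0-100*, 00-00*, 00-11, 01-00*, 01-10*, 010-0*, 0101-, 011-0*, 0110-, 1-011*, 1001-
[col 2] --011, 0--00, 01--0
Prime implicants: --011, -0100, -1110, 0--00, 00-11, 01--0, 0101-, 0110-, 1001-
PI chart (minterm → PIs covering it):
  0 | 0--00  (sole → essential)
  3 | --011,00-11
  4 | -0100,0--00
  7 | 00-11  (sole → essential)
  8 | 0--00,01--0
  10 | 01--0,0101-
  11 | --011,0101-
  12 | 0--00,01--0,0110-
  13 | 0110-  (sole → essential)
  14 | -1110,01--0
  18 | 1001-  (sole → essential)
  19 | --011,1001-
  20 | -0100  (sole → essential)
  27 | --011  (sole → essential)
  30 | -1110  (sole → essential)
Essential prime implicants: --011, -0100, -1110, 0--00, 00-11, 0110-, 1001-

YES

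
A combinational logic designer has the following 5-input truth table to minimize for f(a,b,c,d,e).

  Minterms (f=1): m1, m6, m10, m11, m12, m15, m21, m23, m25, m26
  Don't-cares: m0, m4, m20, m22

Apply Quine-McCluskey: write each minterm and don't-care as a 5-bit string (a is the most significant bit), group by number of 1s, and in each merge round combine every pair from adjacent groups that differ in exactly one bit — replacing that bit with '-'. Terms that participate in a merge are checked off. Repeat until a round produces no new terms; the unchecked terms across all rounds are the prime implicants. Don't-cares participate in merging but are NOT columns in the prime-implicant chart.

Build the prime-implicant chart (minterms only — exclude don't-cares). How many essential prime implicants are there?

7

Round 0: 00000✓ 00001✓ 00100✓ 00110✓ 01010✓ 01011✓ 01100✓ 01111✓ 10100✓ 10101✓ 10110✓ 10111✓ 11001 11010✓
Round 1: -0100✓ -0110✓ -1010 0-100 00-00 0000- 001-0✓ 01-11 0101- 101-0✓ 101-1✓ 1010-✓ 1011-✓
Round 2: -01-0 101--
PIs = {-01-0, -1010, 0-100, 00-00, 0000-, 01-11, 0101-, 101--, 11001}
Coverage chart:
  m1: 0000- ←essential
  m6: -01-0 ←essential
  m10: -1010,0101-
  m11: 01-11,0101-
  m12: 0-100 ←essential
  m15: 01-11 ←essential
  m21: 101-- ←essential
  m23: 101-- ←essential
  m25: 11001 ←essential
  m26: -1010 ←essential
Essential: -01-0, -1010, 0-100, 0000-, 01-11, 101--, 11001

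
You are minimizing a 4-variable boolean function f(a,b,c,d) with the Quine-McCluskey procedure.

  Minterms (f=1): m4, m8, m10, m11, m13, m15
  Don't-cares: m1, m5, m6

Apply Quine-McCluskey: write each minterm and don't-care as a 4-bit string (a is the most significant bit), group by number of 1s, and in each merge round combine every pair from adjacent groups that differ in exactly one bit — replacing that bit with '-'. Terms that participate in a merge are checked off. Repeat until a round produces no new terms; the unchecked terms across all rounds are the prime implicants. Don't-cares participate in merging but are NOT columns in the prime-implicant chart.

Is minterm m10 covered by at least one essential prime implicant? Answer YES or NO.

YES

size-2^0 implicants → 0001(✓)  0100(✓)  0101(✓)  0110(✓)  1000(✓)  1010(✓)  1011(✓)  1101(✓)  1111(✓)
size-2^1 implicants → -101  0-01  01-0  010-  1-11  10-0  101-  11-1
Unchecked terms (primes): -101, 0-01, 01-0, 010-, 1-11, 10-0, 101-, 11-1
Minterm coverage:
  m4 ⊆ 01-0,010-
  m8 ⊆ 10-0 [E]
  m10 ⊆ 10-0,101-
  m11 ⊆ 1-11,101-
  m13 ⊆ -101,11-1
  m15 ⊆ 1-11,11-1
E = {10-0}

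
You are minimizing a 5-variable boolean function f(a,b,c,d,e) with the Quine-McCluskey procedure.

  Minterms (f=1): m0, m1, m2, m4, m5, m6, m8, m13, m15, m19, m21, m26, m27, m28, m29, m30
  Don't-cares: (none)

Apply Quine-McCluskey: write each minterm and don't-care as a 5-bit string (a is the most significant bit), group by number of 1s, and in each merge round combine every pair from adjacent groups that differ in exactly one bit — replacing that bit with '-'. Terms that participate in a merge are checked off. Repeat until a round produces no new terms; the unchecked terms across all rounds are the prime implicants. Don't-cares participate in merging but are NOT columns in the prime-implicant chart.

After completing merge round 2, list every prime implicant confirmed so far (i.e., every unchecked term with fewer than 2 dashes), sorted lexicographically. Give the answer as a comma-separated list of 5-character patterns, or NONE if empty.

Round 0: 00000✓ 00001✓ 00010✓ 00100✓ 00101✓ 00110✓ 01000✓ 01101✓ 01111✓ 10011✓ 10101✓ 11010✓ 11011✓ 11100✓ 11101✓ 11110✓
Round 1: -0101✓ -1101✓ 0-000 0-101✓ 00-00✓ 00-01✓ 00-10✓ 000-0✓ 0000-✓ 001-0✓ 0010-✓ 011-1 1-011 1-101✓ 11-10 1101- 111-0 1110-
Round 2: --101 00--0 00-0-
PIs = {--101, 0-000, 00--0, 00-0-, 011-1, 1-011, 11-10, 1101-, 111-0, 1110-}

0-000, 011-1, 1-011, 11-10, 1101-, 111-0, 1110-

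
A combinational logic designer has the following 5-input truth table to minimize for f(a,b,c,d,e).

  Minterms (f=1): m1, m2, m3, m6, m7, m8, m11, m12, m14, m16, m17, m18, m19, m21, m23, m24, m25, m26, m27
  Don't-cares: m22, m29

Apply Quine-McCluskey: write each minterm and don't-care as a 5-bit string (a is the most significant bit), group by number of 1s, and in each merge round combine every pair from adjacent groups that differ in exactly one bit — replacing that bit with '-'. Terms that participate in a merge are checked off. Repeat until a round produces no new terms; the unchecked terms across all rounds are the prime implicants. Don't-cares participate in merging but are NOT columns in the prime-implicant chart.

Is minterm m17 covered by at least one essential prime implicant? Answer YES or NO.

YES

Round 0: 00001✓ 00010✓ 00011✓ 00110✓ 00111✓ 01000✓ 01011✓ 01100✓ 01110✓ 10000✓ 10001✓ 10010✓ 10011✓ 10101✓ 10110✓ 10111✓ 11000✓ 11001✓ 11010✓ 11011✓ 11101✓
Round 1: -0001✓ -0010✓ -0011✓ -0110✓ -0111✓ -1000 -1011✓ 0-011✓ 0-110 00-10✓ 00-11✓ 000-1✓ 0001-✓ 0011-✓ 01-00 011-0 1-000✓ 1-001✓ 1-010✓ 1-011✓ 1-101✓ 10-01✓ 10-10✓ 10-11✓ 100-0✓ 100-1✓ 1000-✓ 1001-✓ 101-1✓ 1011-✓ 11-01✓ 110-0✓ 110-1✓ 1100-✓ 1101-✓
Round 2: --011 -0-10✓ -0-11✓ -00-1 -001-✓ -011-✓ 00-1-✓ 1--01 1-0-0✓ 1-0-1✓ 1-00-✓ 1-01-✓ 10--1 10-1-✓ 100--✓ 110--✓
Round 3: -0-1- 1-0--
PIs = {--011, -0-1-, -00-1, -1000, 0-110, 01-00, 011-0, 1--01, 1-0--, 10--1}
Coverage chart:
  m1: -00-1 ←essential
  m2: -0-1- ←essential
  m3: --011,-0-1-,-00-1
  m6: -0-1-,0-110
  m7: -0-1- ←essential
  m8: -1000,01-00
  m11: --011 ←essential
  m12: 01-00,011-0
  m14: 0-110,011-0
  m16: 1-0-- ←essential
  m17: -00-1,1--01,1-0--,10--1
  m18: -0-1-,1-0--
  m19: --011,-0-1-,-00-1,1-0--,10--1
  m21: 1--01,10--1
  m23: -0-1-,10--1
  m24: -1000,1-0--
  m25: 1--01,1-0--
  m26: 1-0-- ←essential
  m27: --011,1-0--
Essential: --011, -0-1-, -00-1, 1-0--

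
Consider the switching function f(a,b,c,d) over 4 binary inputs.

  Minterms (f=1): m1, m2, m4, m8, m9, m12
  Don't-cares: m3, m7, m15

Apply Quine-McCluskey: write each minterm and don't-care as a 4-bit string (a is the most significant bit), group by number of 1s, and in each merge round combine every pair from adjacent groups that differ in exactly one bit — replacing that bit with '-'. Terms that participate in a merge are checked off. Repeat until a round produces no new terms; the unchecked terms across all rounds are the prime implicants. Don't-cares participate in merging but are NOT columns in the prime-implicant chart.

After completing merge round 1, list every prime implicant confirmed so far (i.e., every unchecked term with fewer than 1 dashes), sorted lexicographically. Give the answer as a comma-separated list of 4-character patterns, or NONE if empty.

size-2^0 implicants → 0001(✓)  0010(✓)  0011(✓)  0100(✓)  0111(✓)  1000(✓)  1001(✓)  1100(✓)  1111(✓)
size-2^1 implicants → -001  -100  -111  0-11  00-1  001-  1-00  100-
Unchecked terms (primes): -001, -100, -111, 0-11, 00-1, 001-, 1-00, 100-

NONE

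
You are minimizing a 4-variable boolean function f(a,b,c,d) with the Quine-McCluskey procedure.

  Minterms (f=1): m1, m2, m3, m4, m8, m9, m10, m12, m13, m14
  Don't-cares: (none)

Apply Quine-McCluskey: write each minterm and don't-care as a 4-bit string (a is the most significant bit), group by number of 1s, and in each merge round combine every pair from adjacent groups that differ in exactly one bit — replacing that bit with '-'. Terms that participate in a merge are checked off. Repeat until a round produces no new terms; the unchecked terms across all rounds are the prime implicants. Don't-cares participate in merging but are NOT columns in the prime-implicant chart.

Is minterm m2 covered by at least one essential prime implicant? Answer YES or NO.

Round 0: 0001✓ 0010✓ 0011✓ 0100✓ 1000✓ 1001✓ 1010✓ 1100✓ 1101✓ 1110✓
Round 1: -001 -010 -100 00-1 001- 1-00✓ 1-01✓ 1-10✓ 10-0✓ 100-✓ 11-0✓ 110-✓
Round 2: 1--0 1-0-
PIs = {-001, -010, -100, 00-1, 001-, 1--0, 1-0-}
Coverage chart:
  m1: -001,00-1
  m2: -010,001-
  m3: 00-1,001-
  m4: -100 ←essential
  m8: 1--0,1-0-
  m9: -001,1-0-
  m10: -010,1--0
  m12: -100,1--0,1-0-
  m13: 1-0- ←essential
  m14: 1--0 ←essential
Essential: -100, 1--0, 1-0-

NO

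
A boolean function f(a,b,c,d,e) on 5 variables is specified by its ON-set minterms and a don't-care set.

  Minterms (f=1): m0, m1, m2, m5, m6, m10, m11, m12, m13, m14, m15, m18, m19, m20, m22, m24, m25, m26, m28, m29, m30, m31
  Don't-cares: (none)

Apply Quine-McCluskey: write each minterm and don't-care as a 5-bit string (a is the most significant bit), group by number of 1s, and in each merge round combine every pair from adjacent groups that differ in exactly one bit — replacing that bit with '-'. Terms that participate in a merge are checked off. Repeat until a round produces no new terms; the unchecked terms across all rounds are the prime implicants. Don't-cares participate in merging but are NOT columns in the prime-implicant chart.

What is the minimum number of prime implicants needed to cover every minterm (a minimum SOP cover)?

size-2^0 implicants → 00000(✓)  00001(✓)  00010(✓)  00101(✓)  00110(✓)  01010(✓)  01011(✓)  01100(✓)  01101(✓)  01110(✓)  01111(✓)  10010(✓)  10011(✓)  10100(✓)  10110(✓)  11000(✓)  11001(✓)  11010(✓)  11100(✓)  11101(✓)  11110(✓)  11111(✓)
size-2^1 implicants → -0010(✓)  -0110(✓)  -1010(✓)  -1100(✓)  -1101(✓)  -1110(✓)  -1111(✓)  0-010(✓)  0-101  0-110(✓)  00-01  00-10(✓)  000-0  0000-  01-10(✓)  01-11(✓)  0101-(✓)  011-0(✓)  011-1(✓)  0110-(✓)  0111-(✓)  1-010(✓)  1-100(✓)  1-110(✓)  10-10(✓)  1001-  101-0(✓)  11-00(✓)  11-01(✓)  11-10(✓)  110-0(✓)  1100-(✓)  111-0(✓)  111-1(✓)  1110-(✓)  1111-(✓)
size-2^2 implicants → --010(✓)  --110(✓)  -0-10(✓)  -1-10(✓)  -11-0(✓)  -11-1(✓)  -110-(✓)  -111-(✓)  0--10(✓)  01-1-  011--(✓)  1--10(✓)  1-1-0  11--0  11-0-  111--(✓)
size-2^3 implicants → ---10  -11--
Unchecked terms (primes): ---10, -11--, 0-101, 00-01, 000-0, 0000-, 01-1-, 1-1-0, 1001-, 11--0, 11-0-
Minterm coverage:
  m0 ⊆ 000-0,0000-
  m1 ⊆ 00-01,0000-
  m2 ⊆ ---10,000-0
  m5 ⊆ 0-101,00-01
  m6 ⊆ ---10 [E]
  m10 ⊆ ---10,01-1-
  m11 ⊆ 01-1- [E]
  m12 ⊆ -11-- [E]
  m13 ⊆ -11--,0-101
  m14 ⊆ ---10,-11--,01-1-
  m15 ⊆ -11--,01-1-
  m18 ⊆ ---10,1001-
  m19 ⊆ 1001- [E]
  m20 ⊆ 1-1-0 [E]
  m22 ⊆ ---10,1-1-0
  m24 ⊆ 11--0,11-0-
  m25 ⊆ 11-0- [E]
  m26 ⊆ ---10,11--0
  m28 ⊆ -11--,1-1-0,11--0,11-0-
  m29 ⊆ -11--,11-0-
  m30 ⊆ ---10,-11--,1-1-0,11--0
  m31 ⊆ -11-- [E]
E = {---10, -11--, 01-1-, 1-1-0, 1001-, 11-0-}
Petrick residual → 0-101, 0000-
Cover = de' + bc + a'cd'e + a'b'c'd' + a'bd + ace' + ab'c'd + abd'  |cover|=8

8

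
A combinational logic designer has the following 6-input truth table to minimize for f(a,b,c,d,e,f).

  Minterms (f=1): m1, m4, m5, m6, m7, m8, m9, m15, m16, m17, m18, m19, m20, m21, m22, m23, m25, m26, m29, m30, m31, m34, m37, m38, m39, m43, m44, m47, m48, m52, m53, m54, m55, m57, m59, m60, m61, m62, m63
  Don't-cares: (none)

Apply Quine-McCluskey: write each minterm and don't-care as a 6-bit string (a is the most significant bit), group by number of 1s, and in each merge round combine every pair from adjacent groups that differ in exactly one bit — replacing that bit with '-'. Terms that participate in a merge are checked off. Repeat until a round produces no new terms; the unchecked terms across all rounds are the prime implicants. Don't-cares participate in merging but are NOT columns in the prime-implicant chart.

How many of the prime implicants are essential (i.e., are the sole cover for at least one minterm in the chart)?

Round 0: 000001✓ 000100✓ 000101✓ 000110✓ 000111✓ 001000✓ 001001✓ 001111✓ 010000✓ 010001✓ 010010✓ 010011✓ 010100✓ 010101✓ 010110✓ 010111✓ 011001✓ 011010✓ 011101✓ 011110✓ 011111✓ 100010✓ 100101✓ 100110✓ 100111✓ 101011✓ 101100✓ 101111✓ 110000✓ 110100✓ 110101✓ 110110✓ 110111✓ 111001✓ 111011✓ 111100✓ 111101✓ 111110✓ 111111✓
Round 1: -00101✓ -00110✓ -00111✓ -01111✓ -10000✓ -10100✓ -10101✓ -10110✓ -10111✓ -11001✓ -11101✓ -11110✓ -11111✓ 0-0001✓ 0-0100✓ 0-0101✓ 0-0110✓ 0-0111✓ 0-1001✓ 0-1111✓ 00-001✓ 00-111✓ 000-01✓ 0001-0✓ 0001-1✓ 00010-✓ 00011-✓ 00100- 01-001✓ 01-010✓ 01-101✓ 01-110✓ 01-111✓ 010-00✓ 010-01✓ 010-10✓ 010-11✓ 0100-0✓ 0100-1✓ 01000-✓ 01001-✓ 0101-0✓ 0101-1✓ 01010-✓ 01011-✓ 011-01✓ 011-10✓ 0111-1✓ 01111-✓ 1-0101✓ 1-0110✓ 1-0111✓ 1-1011✓ 1-1100 1-1111✓ 10-111✓ 100-10 1001-1✓ 10011-✓ 101-11✓ 11-100✓ 11-101✓ 11-110✓ 11-111✓ 110-00✓ 1101-0✓ 1101-1✓ 11010-✓ 11011-✓ 111-01✓ 111-11✓ 1110-1✓ 1111-0✓ 1111-1✓ 11110-✓ 11111-✓
Round 2: --0101✓ --0110✓ --0111✓ --1111✓ -0-111✓ -001-1✓ -0011-✓ -1-101✓ -1-110✓ -1-111✓ -10-00 -101-0✓ -101-1✓ -1010-✓ -1011-✓ -11-01 -111-1✓ -1111-✓ 0--001 0--111✓ 0-0-01 0-01-0✓ 0-01-1✓ 0-010-✓ 0-011-✓ 0001--✓ 01--01 01--10 01-1-1✓ 01-11-✓ 010--0✓ 010--1✓ 010-0-✓ 010-1-✓ 0100--✓ 0101--✓ 1--111✓ 1-01-1✓ 1-011-✓ 1-1-11 11-1-0✓ 11-1-1✓ 11-10-✓ 11-11-✓ 1101--✓ 111--1 1111--✓
Round 3: ---111 --01-1 --011- -1-1-1 -1-11- -101-- 0-01-- 010--- 11-1--
PIs = {---111, --01-1, --011-, -1-1-1, -1-11-, -10-00, -101--, -11-01, 0--001, 0-0-01, 0-01--, 00100-, 01--01, 01--10, 010---, 1-1-11, 1-1100, 100-10, 11-1--, 111--1}
Coverage chart:
  m1: 0--001,0-0-01
  m4: 0-01-- ←essential
  m5: --01-1,0-0-01,0-01--
  m6: --011-,0-01--
  m7: ---111,--01-1,--011-,0-01--
  m8: 00100- ←essential
  m9: 0--001,00100-
  m15: ---111 ←essential
  m16: -10-00,010---
  m17: 0--001,0-0-01,01--01,010---
  m18: 01--10,010---
  m19: 010--- ←essential
  m20: -10-00,-101--,0-01--,010---
  m21: --01-1,-1-1-1,-101--,0-0-01,0-01--,01--01,010---
  m22: --011-,-1-11-,-101--,0-01--,01--10,010---
  m23: ---111,--01-1,--011-,-1-1-1,-1-11-,-101--,0-01--,010---
  m25: -11-01,0--001,01--01
  m26: 01--10 ←essential
  m29: -1-1-1,-11-01,01--01
  m30: -1-11-,01--10
  m31: ---111,-1-1-1,-1-11-
  m34: 100-10 ←essential
  m37: --01-1 ←essential
  m38: --011-,100-10
  m39: ---111,--01-1,--011-
  m43: 1-1-11 ←essential
  m44: 1-1100 ←essential
  m47: ---111,1-1-11
  m48: -10-00 ←essential
  m52: -10-00,-101--,11-1--
  m53: --01-1,-1-1-1,-101--,11-1--
  m54: --011-,-1-11-,-101--,11-1--
  m55: ---111,--01-1,--011-,-1-1-1,-1-11-,-101--,11-1--
  m57: -11-01,111--1
  m59: 1-1-11,111--1
  m60: 1-1100,11-1--
  m61: -1-1-1,-11-01,11-1--,111--1
  m62: -1-11-,11-1--
  m63: ---111,-1-1-1,-1-11-,1-1-11,11-1--,111--1
Essential: ---111, --01-1, -10-00, 0-01--, 00100-, 01--10, 010---, 1-1-11, 1-1100, 100-10

10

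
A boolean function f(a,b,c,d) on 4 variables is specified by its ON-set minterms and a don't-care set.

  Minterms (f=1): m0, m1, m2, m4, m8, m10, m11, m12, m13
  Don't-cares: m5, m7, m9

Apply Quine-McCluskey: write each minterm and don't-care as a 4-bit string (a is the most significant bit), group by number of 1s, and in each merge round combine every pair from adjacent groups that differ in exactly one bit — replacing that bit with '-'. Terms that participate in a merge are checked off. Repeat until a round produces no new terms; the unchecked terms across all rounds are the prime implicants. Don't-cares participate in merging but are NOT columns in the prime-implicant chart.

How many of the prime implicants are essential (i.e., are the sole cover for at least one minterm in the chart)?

size-2^0 implicants → 0000(✓)  0001(✓)  0010(✓)  0100(✓)  0101(✓)  0111(✓)  1000(✓)  1001(✓)  1010(✓)  1011(✓)  1100(✓)  1101(✓)
size-2^1 implicants → -000(✓)  -001(✓)  -010(✓)  -100(✓)  -101(✓)  0-00(✓)  0-01(✓)  00-0(✓)  000-(✓)  01-1  010-(✓)  1-00(✓)  1-01(✓)  10-0(✓)  10-1(✓)  100-(✓)  101-(✓)  110-(✓)
size-2^2 implicants → --00(✓)  --01(✓)  -0-0  -00-(✓)  -10-(✓)  0-0-(✓)  1-0-(✓)  10--
size-2^3 implicants → --0-
Unchecked terms (primes): --0-, -0-0, 01-1, 10--
Minterm coverage:
  m0 ⊆ --0-,-0-0
  m1 ⊆ --0- [E]
  m2 ⊆ -0-0 [E]
  m4 ⊆ --0- [E]
  m8 ⊆ --0-,-0-0,10--
  m10 ⊆ -0-0,10--
  m11 ⊆ 10-- [E]
  m12 ⊆ --0- [E]
  m13 ⊆ --0- [E]
E = {--0-, -0-0, 10--}

3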